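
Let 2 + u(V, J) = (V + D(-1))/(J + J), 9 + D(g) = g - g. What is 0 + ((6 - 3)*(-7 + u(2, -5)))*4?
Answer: -498/5 ≈ -99.600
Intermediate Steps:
D(g) = -9 (D(g) = -9 + (g - g) = -9 + 0 = -9)
u(V, J) = -2 + (-9 + V)/(2*J) (u(V, J) = -2 + (V - 9)/(J + J) = -2 + (-9 + V)/((2*J)) = -2 + (-9 + V)*(1/(2*J)) = -2 + (-9 + V)/(2*J))
0 + ((6 - 3)*(-7 + u(2, -5)))*4 = 0 + ((6 - 3)*(-7 + (½)*(-9 + 2 - 4*(-5))/(-5)))*4 = 0 + (3*(-7 + (½)*(-⅕)*(-9 + 2 + 20)))*4 = 0 + (3*(-7 + (½)*(-⅕)*13))*4 = 0 + (3*(-7 - 13/10))*4 = 0 + (3*(-83/10))*4 = 0 - 249/10*4 = 0 - 498/5 = -498/5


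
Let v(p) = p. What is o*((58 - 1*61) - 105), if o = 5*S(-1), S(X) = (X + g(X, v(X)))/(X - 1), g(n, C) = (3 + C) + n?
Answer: 0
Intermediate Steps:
g(n, C) = 3 + C + n
S(X) = (3 + 3*X)/(-1 + X) (S(X) = (X + (3 + X + X))/(X - 1) = (X + (3 + 2*X))/(-1 + X) = (3 + 3*X)/(-1 + X))
o = 0 (o = 5*(3*(1 - 1)/(-1 - 1)) = 5*(3*0/(-2)) = 5*(3*(-½)*0) = 5*0 = 0)
o*((58 - 1*61) - 105) = 0*((58 - 1*61) - 105) = 0*((58 - 61) - 105) = 0*(-3 - 105) = 0*(-108) = 0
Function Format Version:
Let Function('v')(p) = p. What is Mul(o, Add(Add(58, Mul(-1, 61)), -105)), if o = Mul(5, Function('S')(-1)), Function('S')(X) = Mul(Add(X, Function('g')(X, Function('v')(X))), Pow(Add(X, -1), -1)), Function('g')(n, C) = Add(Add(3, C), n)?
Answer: 0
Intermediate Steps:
Function('g')(n, C) = Add(3, C, n)
Function('S')(X) = Mul(Pow(Add(-1, X), -1), Add(3, Mul(3, X))) (Function('S')(X) = Mul(Add(X, Add(3, X, X)), Pow(Add(X, -1), -1)) = Mul(Add(X, Add(3, Mul(2, X))), Pow(Add(-1, X), -1)) = Mul(Add(3, Mul(3, X)), Pow(Add(-1, X), -1)) = Mul(Pow(Add(-1, X), -1), Add(3, Mul(3, X))))
o = 0 (o = Mul(5, Mul(3, Pow(Add(-1, -1), -1), Add(1, -1))) = Mul(5, Mul(3, Pow(-2, -1), 0)) = Mul(5, Mul(3, Rational(-1, 2), 0)) = Mul(5, 0) = 0)
Mul(o, Add(Add(58, Mul(-1, 61)), -105)) = Mul(0, Add(Add(58, Mul(-1, 61)), -105)) = Mul(0, Add(Add(58, -61), -105)) = Mul(0, Add(-3, -105)) = Mul(0, -108) = 0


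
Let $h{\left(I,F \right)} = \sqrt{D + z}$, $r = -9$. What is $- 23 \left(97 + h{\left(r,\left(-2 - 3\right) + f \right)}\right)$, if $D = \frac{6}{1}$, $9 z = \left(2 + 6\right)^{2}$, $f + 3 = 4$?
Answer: $-2231 - \frac{23 \sqrt{118}}{3} \approx -2314.3$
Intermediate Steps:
$f = 1$ ($f = -3 + 4 = 1$)
$z = \frac{64}{9}$ ($z = \frac{\left(2 + 6\right)^{2}}{9} = \frac{8^{2}}{9} = \frac{1}{9} \cdot 64 = \frac{64}{9} \approx 7.1111$)
$D = 6$ ($D = 6 \cdot 1 = 6$)
$h{\left(I,F \right)} = \frac{\sqrt{118}}{3}$ ($h{\left(I,F \right)} = \sqrt{6 + \frac{64}{9}} = \sqrt{\frac{118}{9}} = \frac{\sqrt{118}}{3}$)
$- 23 \left(97 + h{\left(r,\left(-2 - 3\right) + f \right)}\right) = - 23 \left(97 + \frac{\sqrt{118}}{3}\right) = -2231 - \frac{23 \sqrt{118}}{3}$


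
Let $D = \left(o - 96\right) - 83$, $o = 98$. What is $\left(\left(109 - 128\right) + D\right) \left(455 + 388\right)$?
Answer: $-84300$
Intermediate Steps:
$D = -81$ ($D = \left(98 - 96\right) - 83 = 2 - 83 = -81$)
$\left(\left(109 - 128\right) + D\right) \left(455 + 388\right) = \left(\left(109 - 128\right) - 81\right) \left(455 + 388\right) = \left(\left(109 - 128\right) - 81\right) 843 = \left(-19 - 81\right) 843 = \left(-100\right) 843 = -84300$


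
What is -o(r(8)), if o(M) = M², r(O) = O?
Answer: -64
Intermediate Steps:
-o(r(8)) = -1*8² = -1*64 = -64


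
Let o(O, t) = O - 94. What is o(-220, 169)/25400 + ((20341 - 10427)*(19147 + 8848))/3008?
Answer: 440598548593/4775200 ≈ 92268.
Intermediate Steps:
o(O, t) = -94 + O
o(-220, 169)/25400 + ((20341 - 10427)*(19147 + 8848))/3008 = (-94 - 220)/25400 + ((20341 - 10427)*(19147 + 8848))/3008 = -314*1/25400 + (9914*27995)*(1/3008) = -157/12700 + 277542430*(1/3008) = -157/12700 + 138771215/1504 = 440598548593/4775200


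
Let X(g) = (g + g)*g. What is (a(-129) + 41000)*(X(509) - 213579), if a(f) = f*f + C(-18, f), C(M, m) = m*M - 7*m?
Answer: 18538748878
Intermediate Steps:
C(M, m) = -7*m + M*m (C(M, m) = M*m - 7*m = -7*m + M*m)
a(f) = f² - 25*f (a(f) = f*f + f*(-7 - 18) = f² + f*(-25) = f² - 25*f)
X(g) = 2*g² (X(g) = (2*g)*g = 2*g²)
(a(-129) + 41000)*(X(509) - 213579) = (-129*(-25 - 129) + 41000)*(2*509² - 213579) = (-129*(-154) + 41000)*(2*259081 - 213579) = (19866 + 41000)*(518162 - 213579) = 60866*304583 = 18538748878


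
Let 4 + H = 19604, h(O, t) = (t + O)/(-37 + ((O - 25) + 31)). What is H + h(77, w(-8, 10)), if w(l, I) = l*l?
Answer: 901741/46 ≈ 19603.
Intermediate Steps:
w(l, I) = l**2
h(O, t) = (O + t)/(-31 + O) (h(O, t) = (O + t)/(-37 + ((-25 + O) + 31)) = (O + t)/(-37 + (6 + O)) = (O + t)/(-31 + O))
H = 19600 (H = -4 + 19604 = 19600)
H + h(77, w(-8, 10)) = 19600 + (77 + (-8)**2)/(-31 + 77) = 19600 + (77 + 64)/46 = 19600 + (1/46)*141 = 19600 + 141/46 = 901741/46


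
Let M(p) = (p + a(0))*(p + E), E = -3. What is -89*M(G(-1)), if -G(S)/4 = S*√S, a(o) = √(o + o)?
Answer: 1424 + 1068*I ≈ 1424.0 + 1068.0*I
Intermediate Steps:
a(o) = √2*√o (a(o) = √(2*o) = √2*√o)
G(S) = -4*S^(3/2) (G(S) = -4*S*√S = -4*S^(3/2))
M(p) = p*(-3 + p) (M(p) = (p + √2*√0)*(p - 3) = (p + √2*0)*(-3 + p) = (p + 0)*(-3 + p) = p*(-3 + p))
-89*M(G(-1)) = -89*(-(-4)*I)*(-3 - (-4)*I) = -89*4*I*(-3 + 4*I) = -356*I*(-3 + 4*I)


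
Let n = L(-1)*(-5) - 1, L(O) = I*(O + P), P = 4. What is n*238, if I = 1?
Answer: -3808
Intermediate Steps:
L(O) = 4 + O (L(O) = 1*(O + 4) = 1*(4 + O) = 4 + O)
n = -16 (n = (4 - 1)*(-5) - 1 = 3*(-5) - 1 = -15 - 1 = -16)
n*238 = -16*238 = -3808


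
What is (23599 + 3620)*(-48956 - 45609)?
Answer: -2573964735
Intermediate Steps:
(23599 + 3620)*(-48956 - 45609) = 27219*(-94565) = -2573964735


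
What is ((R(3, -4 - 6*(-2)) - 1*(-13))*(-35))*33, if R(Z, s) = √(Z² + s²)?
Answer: -15015 - 1155*√73 ≈ -24883.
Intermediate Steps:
((R(3, -4 - 6*(-2)) - 1*(-13))*(-35))*33 = ((√(3² + (-4 - 6*(-2))²) - 1*(-13))*(-35))*33 = ((√(9 + (-4 - 1*(-12))²) + 13)*(-35))*33 = ((√(9 + (-4 + 12)²) + 13)*(-35))*33 = ((√(9 + 8²) + 13)*(-35))*33 = ((√(9 + 64) + 13)*(-35))*33 = ((√73 + 13)*(-35))*33 = ((13 + √73)*(-35))*33 = (-455 - 35*√73)*33 = -15015 - 1155*√73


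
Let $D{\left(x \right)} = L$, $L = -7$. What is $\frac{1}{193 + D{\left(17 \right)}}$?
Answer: $\frac{1}{186} \approx 0.0053763$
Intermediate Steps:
$D{\left(x \right)} = -7$
$\frac{1}{193 + D{\left(17 \right)}} = \frac{1}{193 - 7} = \frac{1}{186}$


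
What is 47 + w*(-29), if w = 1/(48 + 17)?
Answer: 3026/65 ≈ 46.554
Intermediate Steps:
w = 1/65 ≈ 0.015385
47 + w*(-29) = 47 + (1/65)*(-29) = 47 - 29/65 = 3026/65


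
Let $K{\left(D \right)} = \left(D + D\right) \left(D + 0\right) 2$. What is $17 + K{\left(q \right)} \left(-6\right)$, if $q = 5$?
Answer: $-583$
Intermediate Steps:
$K{\left(D \right)} = 4 D^{2}$ ($K{\left(D \right)} = 2 D D 2 = 2 D^{2} \cdot 2 = 4 D^{2}$)
$17 + K{\left(q \right)} \left(-6\right) = 17 + 4 \cdot 5^{2} \left(-6\right) = 17 + 4 \cdot 25 \left(-6\right) = 17 + 100 \left(-6\right) = 17 - 600 = -583$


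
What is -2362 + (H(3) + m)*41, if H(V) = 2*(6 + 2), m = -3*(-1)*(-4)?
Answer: -2198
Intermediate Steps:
m = -12 (m = 3*(-4) = -12)
H(V) = 16 (H(V) = 2*8 = 16)
-2362 + (H(3) + m)*41 = -2362 + (16 - 12)*41 = -2362 + 4*41 = -2362 + 164 = -2198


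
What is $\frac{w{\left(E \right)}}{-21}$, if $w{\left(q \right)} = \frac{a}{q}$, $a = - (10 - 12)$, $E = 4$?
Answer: $- \frac{1}{42} \approx -0.02381$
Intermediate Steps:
$a = 2$ ($a = \left(-1\right) \left(-2\right) = 2$)
$w{\left(q \right)} = \frac{2}{q}$
$\frac{w{\left(E \right)}}{-21} = \frac{2 \cdot \frac{1}{4}}{-21} = 2 \cdot \frac{1}{4} \left(- \frac{1}{21}\right) = \frac{1}{2} \left(- \frac{1}{21}\right) = - \frac{1}{42}$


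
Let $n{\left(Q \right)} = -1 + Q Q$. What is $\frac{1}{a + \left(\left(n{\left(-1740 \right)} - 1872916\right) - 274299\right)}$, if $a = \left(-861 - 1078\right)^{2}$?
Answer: $\frac{1}{4640105} \approx 2.1551 \cdot 10^{-7}$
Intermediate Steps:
$n{\left(Q \right)} = -1 + Q^{2}$
$a = 3759721$ ($a = \left(-1939\right)^{2} = 3759721$)
$\frac{1}{a + \left(\left(n{\left(-1740 \right)} - 1872916\right) - 274299\right)} = \frac{1}{3759721 - -880384} = \frac{1}{3759721 + \left(\left(\left(-1 + 3027600\right) - 1872916\right) - 274299\right)} = \frac{1}{3759721 + \left(\left(3027599 - 1872916\right) - 274299\right)} = \frac{1}{3759721 + \left(1154683 - 274299\right)} = \frac{1}{3759721 + 880384} = \frac{1}{4640105}$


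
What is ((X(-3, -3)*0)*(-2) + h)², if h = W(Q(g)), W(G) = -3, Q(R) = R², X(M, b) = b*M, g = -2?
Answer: 9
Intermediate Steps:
X(M, b) = M*b
h = -3
((X(-3, -3)*0)*(-2) + h)² = ((-3*(-3)*0)*(-2) - 3)² = ((9*0)*(-2) - 3)² = (0*(-2) - 3)² = (0 - 3)² = (-3)² = 9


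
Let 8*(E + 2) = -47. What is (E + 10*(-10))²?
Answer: 744769/64 ≈ 11637.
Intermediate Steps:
E = -63/8 (E = -2 + (⅛)*(-47) = -2 - 47/8 = -63/8 ≈ -7.8750)
(E + 10*(-10))² = (-63/8 + 10*(-10))² = (-63/8 - 100)² = (-863/8)² = 744769/64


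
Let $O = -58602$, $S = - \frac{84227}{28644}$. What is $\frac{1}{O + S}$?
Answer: $- \frac{84}{4922815} \approx -1.7063 \cdot 10^{-5}$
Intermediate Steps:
$S = - \frac{247}{84}$ ($S = \left(-84227\right) \frac{1}{28644} = - \frac{247}{84} \approx -2.9405$)
$\frac{1}{O + S} = \frac{1}{-58602 - \frac{247}{84}} = \frac{1}{- \frac{4922815}{84}} = - \frac{84}{4922815}$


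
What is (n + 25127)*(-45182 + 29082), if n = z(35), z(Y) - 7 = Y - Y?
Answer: -404657400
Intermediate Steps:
z(Y) = 7 (z(Y) = 7 + (Y - Y) = 7 + 0 = 7)
n = 7
(n + 25127)*(-45182 + 29082) = (7 + 25127)*(-45182 + 29082) = 25134*(-16100) = -404657400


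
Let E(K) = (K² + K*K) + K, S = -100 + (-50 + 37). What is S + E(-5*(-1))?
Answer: -58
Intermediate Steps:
S = -113 (S = -100 - 13 = -113)
E(K) = K + 2*K² (E(K) = (K² + K²) + K = 2*K² + K = K + 2*K²)
S + E(-5*(-1)) = -113 + (-5*(-1))*(1 + 2*(-5*(-1))) = -113 + 5*(1 + 2*5) = -113 + 5*(1 + 10) = -113 + 5*11 = -113 + 55 = -58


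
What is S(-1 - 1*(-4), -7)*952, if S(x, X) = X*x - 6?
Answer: -25704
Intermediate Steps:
S(x, X) = -6 + X*x
S(-1 - 1*(-4), -7)*952 = (-6 - 7*(-1 - 1*(-4)))*952 = (-6 - 7*(-1 + 4))*952 = (-6 - 7*3)*952 = (-6 - 21)*952 = -27*952 = -25704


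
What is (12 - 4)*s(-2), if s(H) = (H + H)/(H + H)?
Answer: 8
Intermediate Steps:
s(H) = 1 (s(H) = (2*H)/((2*H)) = (2*H)*(1/(2*H)) = 1)
(12 - 4)*s(-2) = (12 - 4)*1 = 8*1 = 8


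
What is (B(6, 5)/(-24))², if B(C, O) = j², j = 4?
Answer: 4/9 ≈ 0.44444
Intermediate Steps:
B(C, O) = 16 (B(C, O) = 4² = 16)
(B(6, 5)/(-24))² = (16/(-24))² = (16*(-1/24))² = (-⅔)² = 4/9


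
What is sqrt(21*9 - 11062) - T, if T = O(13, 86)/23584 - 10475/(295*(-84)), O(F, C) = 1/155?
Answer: -1914579839/4529189280 + I*sqrt(10873) ≈ -0.42272 + 104.27*I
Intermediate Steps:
O(F, C) = 1/155
T = 1914579839/4529189280 (T = (1/155)/23584 - 10475/(295*(-84)) = (1/155)*(1/23584) - 10475/(-24780) = 1/3655520 - 10475*(-1/24780) = 1/3655520 + 2095/4956 = 1914579839/4529189280 ≈ 0.42272)
sqrt(21*9 - 11062) - T = sqrt(21*9 - 11062) - 1*1914579839/4529189280 = sqrt(189 - 11062) - 1914579839/4529189280 = sqrt(-10873) - 1914579839/4529189280 = I*sqrt(10873) - 1914579839/4529189280 = -1914579839/4529189280 + I*sqrt(10873)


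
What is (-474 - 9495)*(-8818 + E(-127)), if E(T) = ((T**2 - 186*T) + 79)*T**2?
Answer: -6404177833188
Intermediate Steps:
E(T) = T**2*(79 + T**2 - 186*T) (E(T) = (79 + T**2 - 186*T)*T**2 = T**2*(79 + T**2 - 186*T))
(-474 - 9495)*(-8818 + E(-127)) = (-474 - 9495)*(-8818 + (-127)**2*(79 + (-127)**2 - 186*(-127))) = -9969*(-8818 + 16129*(79 + 16129 + 23622)) = -9969*(-8818 + 16129*39830) = -9969*(-8818 + 642418070) = -9969*642409252 = -6404177833188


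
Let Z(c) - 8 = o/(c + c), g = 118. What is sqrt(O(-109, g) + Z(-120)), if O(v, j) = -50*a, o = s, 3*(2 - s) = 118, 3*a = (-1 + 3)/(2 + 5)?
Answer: sqrt(37415)/105 ≈ 1.8422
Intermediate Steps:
a = 2/21 (a = ((-1 + 3)/(2 + 5))/3 = (2/7)/3 = (2*(1/7))/3 = (1/3)*(2/7) = 2/21 ≈ 0.095238)
s = -112/3 (s = 2 - 1/3*118 = 2 - 118/3 = -112/3 ≈ -37.333)
o = -112/3 ≈ -37.333
Z(c) = 8 - 56/(3*c) (Z(c) = 8 - 112/(3*(c + c)) = 8 - 112*1/(2*c)/3 = 8 - 56/(3*c))
O(v, j) = -100/21 (O(v, j) = -50*2/21 = -100/21)
sqrt(O(-109, g) + Z(-120)) = sqrt(-100/21 + (8 - 56/3/(-120))) = sqrt(-100/21 + (8 - 56/3*(-1/120))) = sqrt(-100/21 + (8 + 7/45)) = sqrt(-100/21 + 367/45) = sqrt(1069/315) = sqrt(37415)/105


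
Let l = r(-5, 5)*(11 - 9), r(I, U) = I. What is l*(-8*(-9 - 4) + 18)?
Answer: -1220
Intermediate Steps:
l = -10 (l = -5*(11 - 9) = -5*2 = -10)
l*(-8*(-9 - 4) + 18) = -10*(-8*(-9 - 4) + 18) = -10*(-8*(-13) + 18) = -10*(104 + 18) = -10*122 = -1220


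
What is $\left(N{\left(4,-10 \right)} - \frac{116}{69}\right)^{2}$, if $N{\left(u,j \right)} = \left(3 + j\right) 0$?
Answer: $\frac{13456}{4761} \approx 2.8263$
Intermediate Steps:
$N{\left(u,j \right)} = 0$
$\left(N{\left(4,-10 \right)} - \frac{116}{69}\right)^{2} = \left(0 - \frac{116}{69}\right)^{2} = \left(- \frac{116}{69}\right)^{2} = \frac{13456}{4761}$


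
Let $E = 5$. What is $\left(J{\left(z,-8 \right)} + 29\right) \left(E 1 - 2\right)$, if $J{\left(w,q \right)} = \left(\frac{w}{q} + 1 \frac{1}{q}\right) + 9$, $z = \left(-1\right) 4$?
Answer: $\frac{921}{8} \approx 115.13$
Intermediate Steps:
$z = -4$
$J{\left(w,q \right)} = 9 + \frac{1}{q} + \frac{w}{q}$ ($J{\left(w,q \right)} = \left(\frac{w}{q} + \frac{1}{q}\right) + 9 = \left(\frac{1}{q} + \frac{w}{q}\right) + 9 = 9 + \frac{1}{q} + \frac{w}{q}$)
$\left(J{\left(z,-8 \right)} + 29\right) \left(E 1 - 2\right) = \left(\frac{1 - 4 + 9 \left(-8\right)}{-8} + 29\right) \left(5 \cdot 1 - 2\right) = \left(- \frac{1 - 4 - 72}{8} + 29\right) \left(5 - 2\right) = \left(\left(- \frac{1}{8}\right) \left(-75\right) + 29\right) 3 = \left(\frac{75}{8} + 29\right) 3 = \frac{307}{8} \cdot 3 = \frac{921}{8}$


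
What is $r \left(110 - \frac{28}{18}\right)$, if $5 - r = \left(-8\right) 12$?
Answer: $\frac{98576}{9} \approx 10953.0$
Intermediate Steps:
$r = 101$ ($r = 5 - \left(-8\right) 12 = 5 - -96 = 5 + 96 = 101$)
$r \left(110 - \frac{28}{18}\right) = 101 \left(110 - \frac{28}{18}\right) = 101 \left(110 - \frac{14}{9}\right) = 101 \cdot \frac{976}{9} = \frac{98576}{9}$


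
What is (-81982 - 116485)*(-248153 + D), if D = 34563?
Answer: 42390566530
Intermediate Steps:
(-81982 - 116485)*(-248153 + D) = (-81982 - 116485)*(-248153 + 34563) = -198467*(-213590) = 42390566530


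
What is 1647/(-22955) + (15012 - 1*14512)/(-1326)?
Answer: -6830711/15219165 ≈ -0.44882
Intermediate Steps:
1647/(-22955) + (15012 - 1*14512)/(-1326) = 1647*(-1/22955) + (15012 - 14512)*(-1/1326) = -1647/22955 + 500*(-1/1326) = -1647/22955 - 250/663 = -6830711/15219165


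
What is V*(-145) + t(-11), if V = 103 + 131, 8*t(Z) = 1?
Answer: -271439/8 ≈ -33930.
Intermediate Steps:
t(Z) = ⅛ (t(Z) = (⅛)*1 = ⅛)
V = 234
V*(-145) + t(-11) = 234*(-145) + ⅛ = -33930 + ⅛ = -271439/8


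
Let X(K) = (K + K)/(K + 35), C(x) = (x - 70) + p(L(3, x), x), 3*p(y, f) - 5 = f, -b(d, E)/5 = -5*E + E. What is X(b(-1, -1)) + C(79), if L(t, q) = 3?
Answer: 103/3 ≈ 34.333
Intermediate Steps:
b(d, E) = 20*E (b(d, E) = -5*(-5*E + E) = -(-20)*E = 20*E)
p(y, f) = 5/3 + f/3
C(x) = -205/3 + 4*x/3 (C(x) = (x - 70) + (5/3 + x/3) = (-70 + x) + (5/3 + x/3) = -205/3 + 4*x/3)
X(K) = 2*K/(35 + K) (X(K) = (2*K)/(35 + K) = 2*K/(35 + K))
X(b(-1, -1)) + C(79) = 2*(20*(-1))/(35 + 20*(-1)) + (-205/3 + (4/3)*79) = 2*(-20)/(35 - 20) + (-205/3 + 316/3) = 2*(-20)/15 + 37 = 2*(-20)*(1/15) + 37 = -8/3 + 37 = 103/3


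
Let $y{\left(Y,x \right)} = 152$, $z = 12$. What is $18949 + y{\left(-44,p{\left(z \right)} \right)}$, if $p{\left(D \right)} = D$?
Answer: $19101$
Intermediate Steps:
$18949 + y{\left(-44,p{\left(z \right)} \right)} = 18949 + 152 = 19101$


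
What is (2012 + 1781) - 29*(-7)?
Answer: 3996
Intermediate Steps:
(2012 + 1781) - 29*(-7) = 3793 + 203 = 3996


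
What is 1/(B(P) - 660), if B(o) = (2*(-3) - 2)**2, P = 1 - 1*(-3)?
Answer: -1/596 ≈ -0.0016779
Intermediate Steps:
P = 4 (P = 1 + 3 = 4)
B(o) = 64 (B(o) = (-6 - 2)**2 = (-8)**2 = 64)
1/(B(P) - 660) = 1/(64 - 660) = 1/(-596) = -1/596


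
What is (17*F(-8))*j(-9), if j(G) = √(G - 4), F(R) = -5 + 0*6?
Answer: -85*I*√13 ≈ -306.47*I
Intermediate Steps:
F(R) = -5 (F(R) = -5 + 0 = -5)
j(G) = √(-4 + G)
(17*F(-8))*j(-9) = (17*(-5))*√(-4 - 9) = -85*I*√13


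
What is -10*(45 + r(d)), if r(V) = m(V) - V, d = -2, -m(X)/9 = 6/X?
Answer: -740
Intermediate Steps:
m(X) = -54/X
r(V) = -V - 54/V (r(V) = -54/V - V = -V - 54/V)
-10*(45 + r(d)) = -10*(45 + (-1*(-2) - 54/(-2))) = -10*(45 + (2 - 54*(-½))) = -10*(45 + (2 + 27)) = -10*(45 + 29) = -10*74 = -740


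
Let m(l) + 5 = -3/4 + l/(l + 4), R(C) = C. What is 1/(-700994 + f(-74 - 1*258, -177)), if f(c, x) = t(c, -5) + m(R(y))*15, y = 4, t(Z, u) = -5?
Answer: -4/2804311 ≈ -1.4264e-6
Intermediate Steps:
m(l) = -23/4 + l/(4 + l) (m(l) = -5 + (-3/4 + l/(l + 4)) = -5 + (-3*1/4 + l/(4 + l)) = -5 + (-3/4 + l/(4 + l)) = -23/4 + l/(4 + l))
f(c, x) = -335/4 (f(c, x) = -5 + ((-92 - 19*4)/(4*(4 + 4)))*15 = -5 + ((1/4)*(-92 - 76)/8)*15 = -5 + ((1/4)*(1/8)*(-168))*15 = -5 - 21/4*15 = -5 - 315/4 = -335/4)
1/(-700994 + f(-74 - 1*258, -177)) = 1/(-700994 - 335/4) = 1/(-2804311/4) = -4/2804311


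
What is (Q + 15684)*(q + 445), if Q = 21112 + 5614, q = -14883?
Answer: -612315580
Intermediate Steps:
Q = 26726
(Q + 15684)*(q + 445) = (26726 + 15684)*(-14883 + 445) = 42410*(-14438) = -612315580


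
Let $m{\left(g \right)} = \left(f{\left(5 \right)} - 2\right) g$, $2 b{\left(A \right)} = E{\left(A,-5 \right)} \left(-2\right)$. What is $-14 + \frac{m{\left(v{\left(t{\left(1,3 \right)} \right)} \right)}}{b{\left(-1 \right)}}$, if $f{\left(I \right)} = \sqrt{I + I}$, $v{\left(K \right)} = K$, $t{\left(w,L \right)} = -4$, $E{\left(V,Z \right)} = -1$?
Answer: $-6 - 4 \sqrt{10} \approx -18.649$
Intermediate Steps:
$b{\left(A \right)} = 1$ ($b{\left(A \right)} = \frac{\left(-1\right) \left(-2\right)}{2} = \frac{1}{2} \cdot 2 = 1$)
$f{\left(I \right)} = \sqrt{2} \sqrt{I}$ ($f{\left(I \right)} = \sqrt{2 I} = \sqrt{2} \sqrt{I}$)
$m{\left(g \right)} = g \left(-2 + \sqrt{10}\right)$ ($m{\left(g \right)} = \left(\sqrt{2} \sqrt{5} - 2\right) g = \left(\sqrt{10} - 2\right) g = \left(-2 + \sqrt{10}\right) g = g \left(-2 + \sqrt{10}\right)$)
$-14 + \frac{m{\left(v{\left(t{\left(1,3 \right)} \right)} \right)}}{b{\left(-1 \right)}} = -14 + \frac{\left(-4\right) \left(-2 + \sqrt{10}\right)}{1} = -14 + 1 \left(8 - 4 \sqrt{10}\right) = -14 + \left(8 - 4 \sqrt{10}\right) = -6 - 4 \sqrt{10}$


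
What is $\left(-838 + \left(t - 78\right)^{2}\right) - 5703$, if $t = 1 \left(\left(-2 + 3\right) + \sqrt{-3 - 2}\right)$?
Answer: $-6541 + \left(77 - i \sqrt{5}\right)^{2} \approx -617.0 - 344.35 i$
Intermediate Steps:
$t = 1 + i \sqrt{5}$ ($t = 1 \left(1 + \sqrt{-5}\right) = 1 \left(1 + i \sqrt{5}\right) = 1 + i \sqrt{5} \approx 1.0 + 2.2361 i$)
$\left(-838 + \left(t - 78\right)^{2}\right) - 5703 = \left(-838 + \left(\left(1 + i \sqrt{5}\right) - 78\right)^{2}\right) - 5703 = \left(-838 + \left(-77 + i \sqrt{5}\right)^{2}\right) - 5703 = -6541 + \left(-77 + i \sqrt{5}\right)^{2}$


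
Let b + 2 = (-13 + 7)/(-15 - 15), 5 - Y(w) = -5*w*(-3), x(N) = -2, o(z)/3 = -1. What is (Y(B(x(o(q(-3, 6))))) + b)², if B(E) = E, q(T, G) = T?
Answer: 27556/25 ≈ 1102.2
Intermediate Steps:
o(z) = -3 (o(z) = 3*(-1) = -3)
Y(w) = 5 - 15*w (Y(w) = 5 - (-5*w)*(-3) = 5 - 15*w)
b = -9/5 (b = -2 + (-13 + 7)/(-15 - 15) = -2 - 6/(-30) = -2 - 6*(-1/30) = -2 + ⅕ = -9/5 ≈ -1.8000)
(Y(B(x(o(q(-3, 6))))) + b)² = ((5 - 15*(-2)) - 9/5)² = ((5 + 30) - 9/5)² = (35 - 9/5)² = (166/5)² = 27556/25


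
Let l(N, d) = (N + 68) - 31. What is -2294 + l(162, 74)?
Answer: -2095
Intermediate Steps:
l(N, d) = 37 + N (l(N, d) = (68 + N) - 31 = 37 + N)
-2294 + l(162, 74) = -2294 + (37 + 162) = -2294 + 199 = -2095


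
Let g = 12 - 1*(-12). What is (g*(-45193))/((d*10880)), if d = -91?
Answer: 135579/123760 ≈ 1.0955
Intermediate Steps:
g = 24 (g = 12 + 12 = 24)
(g*(-45193))/((d*10880)) = (24*(-45193))/((-91*10880)) = -1084632/(-990080) = -1084632*(-1/990080) = 135579/123760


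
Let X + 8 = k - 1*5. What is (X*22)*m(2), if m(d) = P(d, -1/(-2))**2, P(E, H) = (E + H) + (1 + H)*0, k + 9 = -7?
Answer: -7975/2 ≈ -3987.5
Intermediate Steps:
k = -16 (k = -9 - 7 = -16)
X = -29 (X = -8 + (-16 - 1*5) = -8 + (-16 - 5) = -8 - 21 = -29)
P(E, H) = E + H (P(E, H) = (E + H) + 0 = E + H)
m(d) = (1/2 + d)**2 (m(d) = (d - 1/(-2))**2 = (d - 1*(-1/2))**2 = (d + 1/2)**2 = (1/2 + d)**2)
(X*22)*m(2) = (-29*22)*((1 + 2*2)**2/4) = -319*(1 + 4)**2/2 = -319*5**2/2 = -319*25/2 = -638*25/4 = -7975/2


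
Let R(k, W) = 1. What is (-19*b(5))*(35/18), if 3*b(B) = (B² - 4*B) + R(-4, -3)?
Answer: -665/9 ≈ -73.889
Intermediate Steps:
b(B) = ⅓ - 4*B/3 + B²/3 (b(B) = ((B² - 4*B) + 1)/3 = (1 + B² - 4*B)/3 = ⅓ - 4*B/3 + B²/3)
(-19*b(5))*(35/18) = (-19*(⅓ - 4/3*5 + (⅓)*5²))*(35/18) = (-19*(⅓ - 20/3 + (⅓)*25))*(35*(1/18)) = -19*(⅓ - 20/3 + 25/3)*(35/18) = -19*2*(35/18) = -38*35/18 = -665/9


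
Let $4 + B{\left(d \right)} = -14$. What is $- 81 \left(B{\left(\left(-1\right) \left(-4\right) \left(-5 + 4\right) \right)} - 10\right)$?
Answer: $2268$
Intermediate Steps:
$B{\left(d \right)} = -18$ ($B{\left(d \right)} = -4 - 14 = -18$)
$- 81 \left(B{\left(\left(-1\right) \left(-4\right) \left(-5 + 4\right) \right)} - 10\right) = - 81 \left(-18 - 10\right) = \left(-81\right) \left(-28\right) = 2268$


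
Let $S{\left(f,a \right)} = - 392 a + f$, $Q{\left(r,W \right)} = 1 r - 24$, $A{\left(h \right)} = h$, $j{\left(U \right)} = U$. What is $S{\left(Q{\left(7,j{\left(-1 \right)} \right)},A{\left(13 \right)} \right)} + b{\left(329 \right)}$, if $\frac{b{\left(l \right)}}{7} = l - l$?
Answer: $-5113$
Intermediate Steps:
$b{\left(l \right)} = 0$ ($b{\left(l \right)} = 7 \left(l - l\right) = 7 \cdot 0 = 0$)
$Q{\left(r,W \right)} = -24 + r$ ($Q{\left(r,W \right)} = r - 24 = -24 + r$)
$S{\left(f,a \right)} = f - 392 a$
$S{\left(Q{\left(7,j{\left(-1 \right)} \right)},A{\left(13 \right)} \right)} + b{\left(329 \right)} = \left(\left(-24 + 7\right) - 5096\right) + 0 = \left(-17 - 5096\right) + 0 = -5113 + 0 = -5113$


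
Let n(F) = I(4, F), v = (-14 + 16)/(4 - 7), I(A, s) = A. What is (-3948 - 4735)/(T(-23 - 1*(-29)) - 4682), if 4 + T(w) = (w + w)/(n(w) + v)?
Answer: 43415/23412 ≈ 1.8544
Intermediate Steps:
v = -2/3 (v = 2/(-3) = 2*(-1/3) = -2/3 ≈ -0.66667)
n(F) = 4
T(w) = -4 + 3*w/5 (T(w) = -4 + (w + w)/(4 - 2/3) = -4 + (2*w)/(10/3) = -4 + (2*w)*(3/10) = -4 + 3*w/5)
(-3948 - 4735)/(T(-23 - 1*(-29)) - 4682) = (-3948 - 4735)/((-4 + 3*(-23 - 1*(-29))/5) - 4682) = -8683/((-4 + 3*(-23 + 29)/5) - 4682) = -8683/((-4 + (3/5)*6) - 4682) = -8683/((-4 + 18/5) - 4682) = -8683/(-2/5 - 4682) = -8683/(-23412/5) = -8683*(-5/23412) = 43415/23412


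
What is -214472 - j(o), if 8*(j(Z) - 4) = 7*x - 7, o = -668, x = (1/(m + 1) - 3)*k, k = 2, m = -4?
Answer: -5147263/24 ≈ -2.1447e+5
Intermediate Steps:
x = -20/3 (x = (1/(-4 + 1) - 3)*2 = (1/(-3) - 3)*2 = (-⅓ - 3)*2 = -10/3*2 = -20/3 ≈ -6.6667)
j(Z) = -65/24 (j(Z) = 4 + (7*(-20/3) - 7)/8 = 4 + (-140/3 - 7)/8 = 4 + (⅛)*(-161/3) = 4 - 161/24 = -65/24)
-214472 - j(o) = -214472 - 1*(-65/24) = -214472 + 65/24 = -5147263/24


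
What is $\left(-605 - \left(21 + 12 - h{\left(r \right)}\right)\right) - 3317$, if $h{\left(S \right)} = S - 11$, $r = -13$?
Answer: $-3979$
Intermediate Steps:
$h{\left(S \right)} = -11 + S$ ($h{\left(S \right)} = S - 11 = -11 + S$)
$\left(-605 - \left(21 + 12 - h{\left(r \right)}\right)\right) - 3317 = \left(-605 - \left(45 + 12\right)\right) - 3317 = \left(-605 - 57\right) - 3317 = -662 - 3317 = -3979$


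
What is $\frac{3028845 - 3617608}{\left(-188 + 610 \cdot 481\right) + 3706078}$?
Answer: $- \frac{588763}{3999300} \approx -0.14722$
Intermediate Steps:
$\frac{3028845 - 3617608}{\left(-188 + 610 \cdot 481\right) + 3706078} = - \frac{588763}{\left(-188 + 293410\right) + 3706078} = - \frac{588763}{293222 + 3706078} = - \frac{588763}{3999300}$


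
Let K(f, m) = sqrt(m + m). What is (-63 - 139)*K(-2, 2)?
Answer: -404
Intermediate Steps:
K(f, m) = sqrt(2)*sqrt(m) (K(f, m) = sqrt(2*m) = sqrt(2)*sqrt(m))
(-63 - 139)*K(-2, 2) = (-63 - 139)*(sqrt(2)*sqrt(2)) = -202*2 = -404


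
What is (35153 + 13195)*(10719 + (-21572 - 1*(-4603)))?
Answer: -302175000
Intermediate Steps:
(35153 + 13195)*(10719 + (-21572 - 1*(-4603))) = 48348*(10719 + (-21572 + 4603)) = 48348*(10719 - 16969) = 48348*(-6250) = -302175000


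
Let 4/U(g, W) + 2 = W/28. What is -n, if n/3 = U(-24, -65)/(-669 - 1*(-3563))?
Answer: 168/175087 ≈ 0.00095952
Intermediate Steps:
U(g, W) = 4/(-2 + W/28)
n = -168/175087 (n = 3*((112/(-56 - 65))/(-669 - 1*(-3563))) = 3*((112/(-121))/(-669 + 3563)) = 3*((112*(-1/121))/2894) = 3*(-112/121*1/2894) = 3*(-56/175087) = -168/175087 ≈ -0.00095952)
-n = -1*(-168/175087) = 168/175087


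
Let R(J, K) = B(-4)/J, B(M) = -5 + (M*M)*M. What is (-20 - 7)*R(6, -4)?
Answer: 621/2 ≈ 310.50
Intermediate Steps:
B(M) = -5 + M³ (B(M) = -5 + M²*M = -5 + M³)
R(J, K) = -69/J (R(J, K) = (-5 + (-4)³)/J = (-5 - 64)/J = -69/J)
(-20 - 7)*R(6, -4) = (-20 - 7)*(-69/6) = -(-1863)/6 = -27*(-23/2) = 621/2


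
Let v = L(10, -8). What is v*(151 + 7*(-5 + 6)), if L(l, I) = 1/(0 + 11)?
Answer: 158/11 ≈ 14.364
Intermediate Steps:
L(l, I) = 1/11
v = 1/11 ≈ 0.090909
v*(151 + 7*(-5 + 6)) = (151 + 7*(-5 + 6))/11 = (151 + 7*1)/11 = (151 + 7)/11 = (1/11)*158 = 158/11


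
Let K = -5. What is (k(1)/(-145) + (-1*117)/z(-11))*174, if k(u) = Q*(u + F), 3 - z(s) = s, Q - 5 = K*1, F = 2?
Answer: -10179/7 ≈ -1454.1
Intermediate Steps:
Q = 0 (Q = 5 - 5*1 = 5 - 5 = 0)
z(s) = 3 - s
k(u) = 0 (k(u) = 0*(u + 2) = 0*(2 + u) = 0)
(k(1)/(-145) + (-1*117)/z(-11))*174 = (0/(-145) + (-1*117)/(3 - 1*(-11)))*174 = (0*(-1/145) - 117/(3 + 11))*174 = (0 - 117/14)*174 = -117/14*174 = -10179/7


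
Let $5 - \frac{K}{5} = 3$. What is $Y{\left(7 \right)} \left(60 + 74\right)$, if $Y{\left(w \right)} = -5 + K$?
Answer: $670$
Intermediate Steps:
$K = 10$ ($K = 25 - 15 = 10$)
$Y{\left(w \right)} = 5$ ($Y{\left(w \right)} = -5 + 10 = 5$)
$Y{\left(7 \right)} \left(60 + 74\right) = 5 \left(60 + 74\right) = 5 \cdot 134 = 670$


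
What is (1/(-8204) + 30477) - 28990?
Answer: 12199347/8204 ≈ 1487.0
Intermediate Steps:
(1/(-8204) + 30477) - 28990 = (-1/8204 + 30477) - 28990 = 250033307/8204 - 28990 = 12199347/8204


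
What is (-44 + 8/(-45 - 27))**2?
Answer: 157609/81 ≈ 1945.8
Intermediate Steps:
(-44 + 8/(-45 - 27))**2 = (-44 + 8/(-72))**2 = (-44 + 8*(-1/72))**2 = (-44 - 1/9)**2 = (-397/9)**2 = 157609/81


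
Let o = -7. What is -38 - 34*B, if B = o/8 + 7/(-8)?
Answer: 43/2 ≈ 21.500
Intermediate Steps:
B = -7/4 (B = -7/8 + 7/(-8) = -7*1/8 + 7*(-1/8) = -7/8 - 7/8 = -7/4 ≈ -1.7500)
-38 - 34*B = -38 - 34*(-7/4) = -38 + 119/2 = 43/2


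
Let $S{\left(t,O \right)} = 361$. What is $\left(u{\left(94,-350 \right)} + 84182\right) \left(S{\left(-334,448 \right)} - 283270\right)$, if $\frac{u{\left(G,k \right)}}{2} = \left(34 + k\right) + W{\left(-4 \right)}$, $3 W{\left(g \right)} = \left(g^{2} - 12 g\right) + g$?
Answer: $-23648363310$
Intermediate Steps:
$W{\left(g \right)} = - \frac{11 g}{3} + \frac{g^{2}}{3}$ ($W{\left(g \right)} = \frac{\left(g^{2} - 12 g\right) + g}{3} = \frac{g^{2} - 11 g}{3} = - \frac{11 g}{3} + \frac{g^{2}}{3}$)
$u{\left(G,k \right)} = 108 + 2 k$ ($u{\left(G,k \right)} = 2 \left(\left(34 + k\right) + \frac{1}{3} \left(-4\right) \left(-11 - 4\right)\right) = 2 \left(\left(34 + k\right) + \frac{1}{3} \left(-4\right) \left(-15\right)\right) = 2 \left(\left(34 + k\right) + 20\right) = 2 \left(54 + k\right) = 108 + 2 k$)
$\left(u{\left(94,-350 \right)} + 84182\right) \left(S{\left(-334,448 \right)} - 283270\right) = \left(\left(108 + 2 \left(-350\right)\right) + 84182\right) \left(361 - 283270\right) = \left(\left(108 - 700\right) + 84182\right) \left(-282909\right) = \left(-592 + 84182\right) \left(-282909\right) = 83590 \left(-282909\right) = -23648363310$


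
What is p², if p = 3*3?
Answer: 81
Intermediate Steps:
p = 9
p² = 9² = 81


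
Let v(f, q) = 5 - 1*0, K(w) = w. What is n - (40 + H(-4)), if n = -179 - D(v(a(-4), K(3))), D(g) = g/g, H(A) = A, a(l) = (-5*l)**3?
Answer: -216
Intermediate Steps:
a(l) = -125*l**3
v(f, q) = 5 (v(f, q) = 5 + 0 = 5)
D(g) = 1
n = -180 (n = -179 - 1*1 = -179 - 1 = -180)
n - (40 + H(-4)) = -180 - (40 - 4) = -180 - 1*36 = -180 - 36 = -216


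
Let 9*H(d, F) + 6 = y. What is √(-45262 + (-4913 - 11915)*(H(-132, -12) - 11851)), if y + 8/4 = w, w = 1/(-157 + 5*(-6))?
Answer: √62754843144378/561 ≈ 14121.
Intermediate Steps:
w = -1/187 (w = 1/(-157 - 30) = 1/(-187) = -1/187 ≈ -0.0053476)
y = -375/187 (y = -2 - 1/187 = -375/187 ≈ -2.0053)
H(d, F) = -499/561 (H(d, F) = -⅔ + (⅑)*(-375/187) = -⅔ - 125/561 = -499/561)
√(-45262 + (-4913 - 11915)*(H(-132, -12) - 11851)) = √(-45262 + (-4913 - 11915)*(-499/561 - 11851)) = √(-45262 - 16828*(-6648910/561)) = √(-45262 + 111887857480/561) = √(111862465498/561) = √62754843144378/561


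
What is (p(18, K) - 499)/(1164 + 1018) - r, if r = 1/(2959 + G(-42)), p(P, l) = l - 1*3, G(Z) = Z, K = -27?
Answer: -1545275/6364894 ≈ -0.24278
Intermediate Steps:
p(P, l) = -3 + l (p(P, l) = l - 3 = -3 + l)
r = 1/2917 (r = 1/(2959 - 42) = 1/2917 ≈ 0.00034282)
(p(18, K) - 499)/(1164 + 1018) - r = ((-3 - 27) - 499)/(1164 + 1018) - 1*1/2917 = (-30 - 499)/2182 - 1/2917 = -529*1/2182 - 1/2917 = -529/2182 - 1/2917 = -1545275/6364894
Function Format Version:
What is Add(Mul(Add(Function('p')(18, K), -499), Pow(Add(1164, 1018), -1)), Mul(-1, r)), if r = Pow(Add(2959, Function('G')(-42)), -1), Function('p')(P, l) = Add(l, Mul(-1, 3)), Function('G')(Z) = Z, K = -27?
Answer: Rational(-1545275, 6364894) ≈ -0.24278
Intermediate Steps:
Function('p')(P, l) = Add(-3, l) (Function('p')(P, l) = Add(l, -3) = Add(-3, l))
r = Rational(1, 2917) (r = Pow(Add(2959, -42), -1) = Pow(2917, -1) = Rational(1, 2917) ≈ 0.00034282)
Add(Mul(Add(Function('p')(18, K), -499), Pow(Add(1164, 1018), -1)), Mul(-1, r)) = Add(Mul(Add(Add(-3, -27), -499), Pow(Add(1164, 1018), -1)), Mul(-1, Rational(1, 2917))) = Add(Mul(Add(-30, -499), Pow(2182, -1)), Rational(-1, 2917)) = Add(Mul(-529, Rational(1, 2182)), Rational(-1, 2917)) = Add(Rational(-529, 2182), Rational(-1, 2917)) = Rational(-1545275, 6364894)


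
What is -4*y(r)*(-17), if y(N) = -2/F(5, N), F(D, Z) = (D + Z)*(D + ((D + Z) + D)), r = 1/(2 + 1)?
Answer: -153/92 ≈ -1.6630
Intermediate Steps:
r = 1/3 ≈ 0.33333
F(D, Z) = (D + Z)*(Z + 3*D) (F(D, Z) = (D + Z)*(D + (Z + 2*D)) = (D + Z)*(Z + 3*D))
y(N) = -2/(75 + N**2 + 20*N) (y(N) = -2/(N**2 + 3*5**2 + 4*5*N) = -2/(N**2 + 3*25 + 20*N) = -2/(N**2 + 75 + 20*N) = -2/(75 + N**2 + 20*N))
-4*y(r)*(-17) = -(-8)/(75 + (1/3)**2 + 20*(1/3))*(-17) = -(-8)/(75 + 1/9 + 20/3)*(-17) = -(-8)/736/9*(-17) = -(-8)*9/736*(-17) = -4*(-9/368)*(-17) = (9/92)*(-17) = -153/92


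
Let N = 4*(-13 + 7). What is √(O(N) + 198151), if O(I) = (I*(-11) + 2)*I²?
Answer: √351367 ≈ 592.76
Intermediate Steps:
N = -24 (N = 4*(-6) = -24)
O(I) = I²*(2 - 11*I) (O(I) = (-11*I + 2)*I² = (2 - 11*I)*I² = I²*(2 - 11*I))
√(O(N) + 198151) = √((-24)²*(2 - 11*(-24)) + 198151) = √(576*(2 + 264) + 198151) = √(576*266 + 198151) = √(153216 + 198151) = √351367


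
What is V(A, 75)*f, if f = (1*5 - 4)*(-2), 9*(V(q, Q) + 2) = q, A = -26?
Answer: 88/9 ≈ 9.7778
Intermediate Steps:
V(q, Q) = -2 + q/9
f = -2 (f = (5 - 4)*(-2) = 1*(-2) = -2)
V(A, 75)*f = (-2 + (1/9)*(-26))*(-2) = (-2 - 26/9)*(-2) = -44/9*(-2) = 88/9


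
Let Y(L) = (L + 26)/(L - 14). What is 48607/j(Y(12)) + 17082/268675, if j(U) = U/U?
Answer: 13059502807/268675 ≈ 48607.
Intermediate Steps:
Y(L) = (26 + L)/(-14 + L)
j(U) = 1
48607/j(Y(12)) + 17082/268675 = 48607/1 + 17082/268675 = 48607*1 + 17082*(1/268675) = 48607 + 17082/268675 = 13059502807/268675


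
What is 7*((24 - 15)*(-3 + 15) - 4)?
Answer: 728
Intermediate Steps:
7*((24 - 15)*(-3 + 15) - 4) = 7*(9*12 - 4) = 7*(108 - 4) = 7*104 = 728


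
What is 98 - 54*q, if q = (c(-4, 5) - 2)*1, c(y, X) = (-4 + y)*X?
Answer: 2366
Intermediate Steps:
c(y, X) = X*(-4 + y)
q = -42 (q = (5*(-4 - 4) - 2)*1 = (5*(-8) - 2)*1 = (-40 - 2)*1 = -42*1 = -42)
98 - 54*q = 98 - 54*(-42) = 98 + 2268 = 2366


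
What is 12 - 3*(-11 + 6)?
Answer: 27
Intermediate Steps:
12 - 3*(-11 + 6) = 12 - 3*(-5) = 12 + 15 = 27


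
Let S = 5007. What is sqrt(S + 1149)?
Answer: 18*sqrt(19) ≈ 78.460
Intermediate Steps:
sqrt(S + 1149) = sqrt(5007 + 1149) = sqrt(6156) = 18*sqrt(19)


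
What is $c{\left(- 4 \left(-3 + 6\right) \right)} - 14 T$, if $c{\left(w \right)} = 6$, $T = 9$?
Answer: $-120$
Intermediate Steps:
$c{\left(- 4 \left(-3 + 6\right) \right)} - 14 T = 6 - 126 = -120$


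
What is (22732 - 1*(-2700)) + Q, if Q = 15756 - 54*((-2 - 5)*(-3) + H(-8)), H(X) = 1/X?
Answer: 160243/4 ≈ 40061.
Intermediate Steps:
Q = 58515/4 (Q = 15756 - 54*((-2 - 5)*(-3) + 1/(-8)) = 15756 - 54*(-7*(-3) - ⅛) = 15756 - 54*(21 - ⅛) = 15756 - 54*167/8 = 15756 - 1*4509/4 = 15756 - 4509/4 = 58515/4 ≈ 14629.)
(22732 - 1*(-2700)) + Q = (22732 - 1*(-2700)) + 58515/4 = (22732 + 2700) + 58515/4 = 25432 + 58515/4 = 160243/4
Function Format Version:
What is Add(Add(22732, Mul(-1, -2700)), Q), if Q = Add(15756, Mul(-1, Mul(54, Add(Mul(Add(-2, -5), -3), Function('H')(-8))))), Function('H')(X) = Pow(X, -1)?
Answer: Rational(160243, 4) ≈ 40061.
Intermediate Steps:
Q = Rational(58515, 4) (Q = Add(15756, Mul(-1, Mul(54, Add(Mul(Add(-2, -5), -3), Pow(-8, -1))))) = Add(15756, Mul(-1, Mul(54, Add(Mul(-7, -3), Rational(-1, 8))))) = Add(15756, Mul(-1, Mul(54, Add(21, Rational(-1, 8))))) = Add(15756, Mul(-1, Mul(54, Rational(167, 8)))) = Add(15756, Mul(-1, Rational(4509, 4))) = Add(15756, Rational(-4509, 4)) = Rational(58515, 4) ≈ 14629.)
Add(Add(22732, Mul(-1, -2700)), Q) = Add(Add(22732, Mul(-1, -2700)), Rational(58515, 4)) = Add(Add(22732, 2700), Rational(58515, 4)) = Add(25432, Rational(58515, 4)) = Rational(160243, 4)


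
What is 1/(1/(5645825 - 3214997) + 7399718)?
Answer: 2430828/17987441706505 ≈ 1.3514e-7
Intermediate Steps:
1/(1/(5645825 - 3214997) + 7399718) = 1/(1/2430828 + 7399718) = 1/(17987441706505/2430828) = 2430828/17987441706505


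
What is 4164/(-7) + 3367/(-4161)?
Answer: -17349973/29127 ≈ -595.67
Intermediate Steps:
4164/(-7) + 3367/(-4161) = 4164*(-1/7) + 3367*(-1/4161) = -4164/7 - 3367/4161 = -17349973/29127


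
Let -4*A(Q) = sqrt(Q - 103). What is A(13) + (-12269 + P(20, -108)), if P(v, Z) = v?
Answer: -12249 - 3*I*sqrt(10)/4 ≈ -12249.0 - 2.3717*I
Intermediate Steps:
A(Q) = -sqrt(-103 + Q)/4 (A(Q) = -sqrt(Q - 103)/4 = -sqrt(-103 + Q)/4)
A(13) + (-12269 + P(20, -108)) = -sqrt(-103 + 13)/4 + (-12269 + 20) = -3*I*sqrt(10)/4 - 12249 = -12249 - 3*I*sqrt(10)/4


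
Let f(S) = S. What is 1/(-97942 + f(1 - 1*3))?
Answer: -1/97944 ≈ -1.0210e-5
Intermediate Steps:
1/(-97942 + f(1 - 1*3)) = 1/(-97942 + (1 - 1*3)) = 1/(-97942 + (1 - 3)) = 1/(-97942 - 2) = 1/(-97944) = -1/97944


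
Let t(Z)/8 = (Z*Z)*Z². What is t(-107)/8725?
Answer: 1048636808/8725 ≈ 1.2019e+5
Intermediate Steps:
t(Z) = 8*Z⁴ (t(Z) = 8*((Z*Z)*Z²) = 8*(Z²*Z²) = 8*Z⁴)
t(-107)/8725 = (8*(-107)⁴)/8725 = (8*131079601)*(1/8725) = 1048636808*(1/8725) = 1048636808/8725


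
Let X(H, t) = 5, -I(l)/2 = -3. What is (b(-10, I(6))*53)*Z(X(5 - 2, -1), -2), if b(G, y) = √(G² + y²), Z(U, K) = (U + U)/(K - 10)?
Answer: -265*√34/3 ≈ -515.07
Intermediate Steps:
I(l) = 6 (I(l) = -2*(-3) = 6)
Z(U, K) = 2*U/(-10 + K) (Z(U, K) = (2*U)/(-10 + K) = 2*U/(-10 + K))
(b(-10, I(6))*53)*Z(X(5 - 2, -1), -2) = (√((-10)² + 6²)*53)*(2*5/(-10 - 2)) = (√(100 + 36)*53)*(2*5/(-12)) = (√136*53)*(2*5*(-1/12)) = ((2*√34)*53)*(-⅚) = (106*√34)*(-⅚) = -265*√34/3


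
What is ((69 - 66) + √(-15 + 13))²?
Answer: (3 + I*√2)² ≈ 7.0 + 8.4853*I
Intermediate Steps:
((69 - 66) + √(-15 + 13))² = (3 + √(-2))² = (3 + I*√2)²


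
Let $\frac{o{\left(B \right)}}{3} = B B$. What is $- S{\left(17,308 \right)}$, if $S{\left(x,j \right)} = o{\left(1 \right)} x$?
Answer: $-51$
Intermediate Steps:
$o{\left(B \right)} = 3 B^{2}$ ($o{\left(B \right)} = 3 B B = 3 B^{2}$)
$S{\left(x,j \right)} = 3 x$ ($S{\left(x,j \right)} = 3 \cdot 1^{2} x = 3 \cdot 1 x = 3 x$)
$- S{\left(17,308 \right)} = - 3 \cdot 17 = \left(-1\right) 51 = -51$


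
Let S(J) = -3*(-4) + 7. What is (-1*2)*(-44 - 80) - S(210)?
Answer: 229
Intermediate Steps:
S(J) = 19 (S(J) = 12 + 7 = 19)
(-1*2)*(-44 - 80) - S(210) = (-1*2)*(-44 - 80) - 1*19 = -2*(-124) - 19 = 248 - 19 = 229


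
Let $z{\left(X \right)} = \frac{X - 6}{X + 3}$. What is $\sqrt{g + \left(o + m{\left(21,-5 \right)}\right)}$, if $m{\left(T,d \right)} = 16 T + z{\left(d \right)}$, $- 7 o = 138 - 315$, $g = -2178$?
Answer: $\frac{i \sqrt{354998}}{14} \approx 42.558 i$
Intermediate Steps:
$o = \frac{177}{7}$ ($o = - \frac{138 - 315}{7} = \left(- \frac{1}{7}\right) \left(-177\right) = \frac{177}{7} \approx 25.286$)
$z{\left(X \right)} = \frac{-6 + X}{3 + X}$
$m{\left(T,d \right)} = 16 T + \frac{-6 + d}{3 + d}$
$\sqrt{g + \left(o + m{\left(21,-5 \right)}\right)} = \sqrt{-2178 + \left(\frac{177}{7} + \frac{-6 - 5 + 16 \cdot 21 \left(3 - 5\right)}{3 - 5}\right)} = \sqrt{-2178 + \left(\frac{177}{7} + \frac{-6 - 5 + 16 \cdot 21 \left(-2\right)}{-2}\right)} = \sqrt{-2178 - \left(- \frac{177}{7} + \frac{-6 - 5 - 672}{2}\right)} = \sqrt{-2178 + \left(\frac{177}{7} - - \frac{683}{2}\right)} = \sqrt{-2178 + \left(\frac{177}{7} + \frac{683}{2}\right)} = \sqrt{-2178 + \frac{5135}{14}} = \sqrt{- \frac{25357}{14}} = \frac{i \sqrt{354998}}{14}$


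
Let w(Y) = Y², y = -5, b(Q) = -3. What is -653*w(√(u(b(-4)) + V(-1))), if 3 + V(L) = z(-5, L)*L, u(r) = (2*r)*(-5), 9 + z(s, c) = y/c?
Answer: -20243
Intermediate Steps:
z(s, c) = -9 - 5/c
u(r) = -10*r
V(L) = -3 + L*(-9 - 5/L) (V(L) = -3 + (-9 - 5/L)*L = -3 + L*(-9 - 5/L))
-653*w(√(u(b(-4)) + V(-1))) = -(14366 + 5877) = -653*(√(30 + (-8 + 9)))² = -653*(√(30 + 1))² = -653*(√31)² = -653*31 = -20243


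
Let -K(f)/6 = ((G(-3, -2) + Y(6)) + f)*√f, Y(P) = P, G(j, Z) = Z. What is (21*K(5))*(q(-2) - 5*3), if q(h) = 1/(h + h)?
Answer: 34587*√5/2 ≈ 38669.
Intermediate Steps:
q(h) = 1/(2*h)
K(f) = -6*√f*(4 + f) (K(f) = -6*((-2 + 6) + f)*√f = -6*(4 + f)*√f = -6*√f*(4 + f))
(21*K(5))*(q(-2) - 5*3) = (21*(6*√5*(-4 - 1*5)))*((½)/(-2) - 5*3) = (21*(6*√5*(-4 - 5)))*((½)*(-½) - 15) = (21*(6*√5*(-9)))*(-¼ - 15) = (21*(-54*√5))*(-61/4) = -1134*√5*(-61/4) = 34587*√5/2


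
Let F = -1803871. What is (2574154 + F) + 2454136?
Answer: 3224419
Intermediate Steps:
(2574154 + F) + 2454136 = (2574154 - 1803871) + 2454136 = 770283 + 2454136 = 3224419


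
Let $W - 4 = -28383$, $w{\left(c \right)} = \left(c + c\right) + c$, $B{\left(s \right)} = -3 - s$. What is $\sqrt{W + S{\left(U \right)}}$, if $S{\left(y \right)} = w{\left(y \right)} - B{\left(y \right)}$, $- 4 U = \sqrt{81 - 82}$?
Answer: $\sqrt{-28376 - i} \approx 0.003 - 168.45 i$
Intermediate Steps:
$U = - \frac{i}{4}$ ($U = - \frac{\sqrt{81 - 82}}{4} = - \frac{\sqrt{-1}}{4} = - \frac{i}{4} \approx - 0.25 i$)
$w{\left(c \right)} = 3 c$ ($w{\left(c \right)} = 2 c + c = 3 c$)
$S{\left(y \right)} = 3 + 4 y$ ($S{\left(y \right)} = 3 y - \left(-3 - y\right) = 3 y + \left(3 + y\right) = 3 + 4 y$)
$W = -28379$ ($W = 4 - 28383 = -28379$)
$\sqrt{W + S{\left(U \right)}} = \sqrt{-28379 + \left(3 + 4 \left(- \frac{i}{4}\right)\right)} = \sqrt{-28379 + \left(3 - i\right)} = \sqrt{-28376 - i}$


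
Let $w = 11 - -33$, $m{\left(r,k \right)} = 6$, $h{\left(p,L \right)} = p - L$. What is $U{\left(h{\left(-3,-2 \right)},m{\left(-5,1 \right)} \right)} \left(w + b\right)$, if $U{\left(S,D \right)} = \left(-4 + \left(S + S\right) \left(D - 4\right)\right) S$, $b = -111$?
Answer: $-536$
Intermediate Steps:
$U{\left(S,D \right)} = S \left(-4 + 2 S \left(-4 + D\right)\right)$ ($U{\left(S,D \right)} = \left(-4 + 2 S \left(-4 + D\right)\right) S = S \left(-4 + 2 S \left(-4 + D\right)\right)$)
$w = 44$ ($w = 11 + 33 = 44$)
$U{\left(h{\left(-3,-2 \right)},m{\left(-5,1 \right)} \right)} \left(w + b\right) = 2 \left(-3 - -2\right) \left(-2 - 4 \left(-3 - -2\right) + 6 \left(-3 - -2\right)\right) \left(44 - 111\right) = 2 \left(-3 + 2\right) \left(-2 - 4 \left(-3 + 2\right) + 6 \left(-3 + 2\right)\right) \left(-67\right) = 2 \left(-1\right) \left(-2 - -4 + 6 \left(-1\right)\right) \left(-67\right) = 2 \left(-1\right) \left(-2 + 4 - 6\right) \left(-67\right) = 2 \left(-1\right) \left(-4\right) \left(-67\right) = 8 \left(-67\right) = -536$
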